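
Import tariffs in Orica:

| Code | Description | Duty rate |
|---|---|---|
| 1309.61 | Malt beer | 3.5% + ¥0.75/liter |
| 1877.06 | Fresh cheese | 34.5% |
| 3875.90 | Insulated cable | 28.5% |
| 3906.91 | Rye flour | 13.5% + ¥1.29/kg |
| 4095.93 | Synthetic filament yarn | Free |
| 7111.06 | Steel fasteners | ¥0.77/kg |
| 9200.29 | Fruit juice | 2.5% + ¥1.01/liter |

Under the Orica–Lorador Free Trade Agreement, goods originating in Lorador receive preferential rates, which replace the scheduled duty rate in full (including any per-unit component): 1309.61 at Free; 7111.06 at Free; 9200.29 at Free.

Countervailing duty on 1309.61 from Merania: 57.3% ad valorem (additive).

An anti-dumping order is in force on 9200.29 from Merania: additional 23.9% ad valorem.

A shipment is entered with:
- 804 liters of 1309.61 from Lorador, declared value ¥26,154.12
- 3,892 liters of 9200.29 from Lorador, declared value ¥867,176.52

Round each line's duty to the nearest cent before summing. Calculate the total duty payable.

¥0.00

Line 1 (1309.61, Lorador, 804 liters, ¥26,154.12):
Base rate for 1309.61 is 3.5% + ¥0.75/liter.
Origin Lorador qualifies under the Orica–Lorador agreement and 1309.61 is covered: preferential rate Free applies instead.
The additional-duty order on 1309.61 targets Merania, not Lorador; it does not apply.
Duty = ¥26,154.12 × 0% = ¥0.00.
Line 2 (9200.29, Lorador, 3,892 liters, ¥867,176.52):
Base rate for 9200.29 is 2.5% + ¥1.01/liter.
Origin Lorador qualifies under the Orica–Lorador agreement and 9200.29 is covered: preferential rate Free applies instead.
The additional-duty order on 9200.29 targets Merania, not Lorador; it does not apply.
Duty = ¥867,176.52 × 0% = ¥0.00.
Total = ¥0.00 + ¥0.00 = ¥0.00.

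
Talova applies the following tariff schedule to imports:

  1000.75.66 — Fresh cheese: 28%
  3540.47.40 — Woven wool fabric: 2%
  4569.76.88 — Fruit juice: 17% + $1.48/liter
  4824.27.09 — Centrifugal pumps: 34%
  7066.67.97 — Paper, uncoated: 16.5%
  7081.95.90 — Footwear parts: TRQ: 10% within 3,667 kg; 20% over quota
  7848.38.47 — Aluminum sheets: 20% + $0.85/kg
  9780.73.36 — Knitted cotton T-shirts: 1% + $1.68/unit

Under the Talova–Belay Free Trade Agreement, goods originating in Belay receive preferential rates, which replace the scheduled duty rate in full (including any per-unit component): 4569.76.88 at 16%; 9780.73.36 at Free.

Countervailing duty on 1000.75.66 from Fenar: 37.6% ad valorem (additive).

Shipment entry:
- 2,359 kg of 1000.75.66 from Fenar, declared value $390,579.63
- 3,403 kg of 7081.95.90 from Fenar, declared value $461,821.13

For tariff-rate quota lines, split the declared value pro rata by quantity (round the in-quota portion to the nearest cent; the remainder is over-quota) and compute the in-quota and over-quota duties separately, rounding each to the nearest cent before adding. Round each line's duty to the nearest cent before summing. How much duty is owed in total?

$302,402.35

Line 1 (1000.75.66, Fenar, 2,359 kg, $390,579.63):
Base rate for 1000.75.66 is 28%.
Additional duty on 1000.75.66 from Fenar: +37.6%. Applied ad valorem rate: 28% + 37.6% = 65.6%.
Duty = $390,579.63 × 65.6% = $256,220.24.
Line 2 (7081.95.90, Fenar, 3,403 kg, $461,821.13):
Code 7081.95.90 is under a tariff-rate quota (threshold 3,667 kg). Quantity 3,403 kg is within the quota, so the in-quota rate 10% applies to the full value.
Duty = $461,821.13 × 10% = $46,182.11.
Total = $256,220.24 + $46,182.11 = $302,402.35.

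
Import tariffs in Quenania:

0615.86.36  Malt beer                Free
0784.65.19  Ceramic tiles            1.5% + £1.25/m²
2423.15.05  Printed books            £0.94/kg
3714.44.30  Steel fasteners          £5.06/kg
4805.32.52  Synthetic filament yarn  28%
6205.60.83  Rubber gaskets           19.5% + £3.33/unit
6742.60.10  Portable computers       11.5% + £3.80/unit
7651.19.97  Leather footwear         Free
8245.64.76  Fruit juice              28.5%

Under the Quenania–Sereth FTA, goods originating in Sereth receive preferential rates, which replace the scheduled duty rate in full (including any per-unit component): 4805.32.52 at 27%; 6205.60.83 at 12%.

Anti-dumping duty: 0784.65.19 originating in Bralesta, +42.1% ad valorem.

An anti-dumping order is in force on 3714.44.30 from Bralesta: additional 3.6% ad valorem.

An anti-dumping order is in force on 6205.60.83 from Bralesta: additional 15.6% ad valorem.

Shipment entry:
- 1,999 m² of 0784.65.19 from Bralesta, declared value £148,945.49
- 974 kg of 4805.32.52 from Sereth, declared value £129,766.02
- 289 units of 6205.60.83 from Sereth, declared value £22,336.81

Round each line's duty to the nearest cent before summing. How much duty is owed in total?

Line 1 (0784.65.19, Bralesta, 1,999 m², £148,945.49):
Base rate for 0784.65.19 is 1.5% + £1.25/m².
Additional duty on 0784.65.19 from Bralesta: +42.1%. Applied ad valorem rate: 1.5% + 42.1% = 43.6%.
Duty = £148,945.49 × 43.6% + 1,999 × £1.25 = £67,438.98.
Line 2 (4805.32.52, Sereth, 974 kg, £129,766.02):
Base rate for 4805.32.52 is 28%.
Origin Sereth qualifies under the Quenania–Sereth agreement and 4805.32.52 is covered: preferential rate 27% applies instead.
Duty = £129,766.02 × 27% = £35,036.83.
Line 3 (6205.60.83, Sereth, 289 units, £22,336.81):
Base rate for 6205.60.83 is 19.5% + £3.33/unit.
Origin Sereth qualifies under the Quenania–Sereth agreement and 6205.60.83 is covered: preferential rate 12% applies instead.
The additional-duty order on 6205.60.83 targets Bralesta, not Sereth; it does not apply.
Duty = £22,336.81 × 12% = £2,680.42.
Total = £67,438.98 + £35,036.83 + £2,680.42 = £105,156.23.

£105,156.23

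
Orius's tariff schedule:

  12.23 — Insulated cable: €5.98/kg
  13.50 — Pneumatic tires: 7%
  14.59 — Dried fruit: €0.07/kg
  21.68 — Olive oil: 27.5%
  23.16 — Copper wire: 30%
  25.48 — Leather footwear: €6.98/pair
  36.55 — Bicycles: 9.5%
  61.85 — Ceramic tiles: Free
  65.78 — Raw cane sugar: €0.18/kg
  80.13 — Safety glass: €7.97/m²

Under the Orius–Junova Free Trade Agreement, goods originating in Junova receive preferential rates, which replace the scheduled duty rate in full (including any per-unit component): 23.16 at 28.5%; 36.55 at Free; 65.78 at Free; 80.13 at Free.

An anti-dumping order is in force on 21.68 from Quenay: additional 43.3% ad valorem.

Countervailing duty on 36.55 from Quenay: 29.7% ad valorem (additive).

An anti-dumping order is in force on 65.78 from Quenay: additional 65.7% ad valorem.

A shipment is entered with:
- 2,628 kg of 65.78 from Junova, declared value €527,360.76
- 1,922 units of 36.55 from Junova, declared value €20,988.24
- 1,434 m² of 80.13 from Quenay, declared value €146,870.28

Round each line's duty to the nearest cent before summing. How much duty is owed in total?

€11,428.98

Line 1 (65.78, Junova, 2,628 kg, €527,360.76):
Base rate for 65.78 is €0.18/kg.
Origin Junova qualifies under the Orius–Junova agreement and 65.78 is covered: preferential rate Free applies instead.
The additional-duty order on 65.78 targets Quenay, not Junova; it does not apply.
Duty = €527,360.76 × 0% = €0.00.
Line 2 (36.55, Junova, 1,922 units, €20,988.24):
Base rate for 36.55 is 9.5%.
Origin Junova qualifies under the Orius–Junova agreement and 36.55 is covered: preferential rate Free applies instead.
The additional-duty order on 36.55 targets Quenay, not Junova; it does not apply.
Duty = €20,988.24 × 0% = €0.00.
Line 3 (80.13, Quenay, 1,434 m², €146,870.28):
Base rate for 80.13 is €7.97/m².
80.13 has an FTA preferential rate, but origin Quenay is not Junova; base rate stands.
Duty = 1,434 × €7.97 = €11,428.98.
Total = €0.00 + €0.00 + €11,428.98 = €11,428.98.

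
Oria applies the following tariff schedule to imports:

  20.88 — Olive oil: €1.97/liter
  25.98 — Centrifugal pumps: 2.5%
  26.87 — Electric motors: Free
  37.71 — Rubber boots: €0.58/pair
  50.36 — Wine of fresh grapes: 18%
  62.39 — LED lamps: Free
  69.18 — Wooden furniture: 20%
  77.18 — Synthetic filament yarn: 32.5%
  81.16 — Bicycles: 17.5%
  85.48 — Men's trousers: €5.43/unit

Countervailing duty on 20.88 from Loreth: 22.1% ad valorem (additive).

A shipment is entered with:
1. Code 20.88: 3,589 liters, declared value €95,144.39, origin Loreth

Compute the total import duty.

€28,097.24

Line 1 (20.88, Loreth, 3,589 liters, €95,144.39):
Base rate for 20.88 is €1.97/liter.
Additional duty on 20.88 from Loreth: +22.1% ad valorem. Applied ad valorem rate = 22.1%.
Duty = €95,144.39 × 22.1% + 3,589 × €1.97 = €28,097.24.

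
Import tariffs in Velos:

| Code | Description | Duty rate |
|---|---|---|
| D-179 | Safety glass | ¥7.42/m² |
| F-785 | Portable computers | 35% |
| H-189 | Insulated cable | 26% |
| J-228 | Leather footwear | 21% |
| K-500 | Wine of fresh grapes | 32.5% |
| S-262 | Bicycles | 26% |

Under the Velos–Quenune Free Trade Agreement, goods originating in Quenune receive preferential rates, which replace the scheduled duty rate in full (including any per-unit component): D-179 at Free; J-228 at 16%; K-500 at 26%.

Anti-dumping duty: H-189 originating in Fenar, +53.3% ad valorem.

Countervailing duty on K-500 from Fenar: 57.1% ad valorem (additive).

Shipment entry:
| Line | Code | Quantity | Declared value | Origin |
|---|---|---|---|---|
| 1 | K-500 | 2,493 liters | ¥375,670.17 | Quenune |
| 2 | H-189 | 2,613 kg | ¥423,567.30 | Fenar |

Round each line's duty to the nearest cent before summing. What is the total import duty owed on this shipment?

¥433,563.11

Line 1 (K-500, Quenune, 2,493 liters, ¥375,670.17):
Base rate for K-500 is 32.5%.
Origin Quenune qualifies under the Velos–Quenune agreement and K-500 is covered: preferential rate 26% applies instead.
The additional-duty order on K-500 targets Fenar, not Quenune; it does not apply.
Duty = ¥375,670.17 × 26% = ¥97,674.24.
Line 2 (H-189, Fenar, 2,613 kg, ¥423,567.30):
Base rate for H-189 is 26%.
Additional duty on H-189 from Fenar: +53.3%. Applied ad valorem rate: 26% + 53.3% = 79.3%.
Duty = ¥423,567.30 × 79.3% = ¥335,888.87.
Total = ¥97,674.24 + ¥335,888.87 = ¥433,563.11.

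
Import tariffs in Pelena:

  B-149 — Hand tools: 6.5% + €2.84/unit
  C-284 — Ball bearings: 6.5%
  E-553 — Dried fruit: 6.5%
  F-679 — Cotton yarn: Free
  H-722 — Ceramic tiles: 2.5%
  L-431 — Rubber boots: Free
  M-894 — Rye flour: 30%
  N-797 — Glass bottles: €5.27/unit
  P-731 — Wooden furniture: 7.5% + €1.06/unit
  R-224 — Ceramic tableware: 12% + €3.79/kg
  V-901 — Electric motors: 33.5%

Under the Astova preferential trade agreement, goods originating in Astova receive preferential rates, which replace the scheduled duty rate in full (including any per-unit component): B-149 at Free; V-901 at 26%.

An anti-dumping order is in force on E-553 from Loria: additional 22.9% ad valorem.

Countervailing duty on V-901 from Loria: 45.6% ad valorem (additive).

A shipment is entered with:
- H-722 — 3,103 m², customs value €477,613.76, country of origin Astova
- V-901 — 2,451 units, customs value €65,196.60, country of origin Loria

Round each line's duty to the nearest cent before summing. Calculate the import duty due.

Line 1 (H-722, Astova, 3,103 m², €477,613.76):
Base rate for H-722 is 2.5%.
Origin Astova is the FTA partner but H-722 is not on the preference list; base rate stands.
Duty = €477,613.76 × 2.5% = €11,940.34.
Line 2 (V-901, Loria, 2,451 units, €65,196.60):
Base rate for V-901 is 33.5%.
V-901 has an FTA preferential rate, but origin Loria is not Astova; base rate stands.
Additional duty on V-901 from Loria: +45.6%. Applied ad valorem rate: 33.5% + 45.6% = 79.1%.
Duty = €65,196.60 × 79.1% = €51,570.51.
Total = €11,940.34 + €51,570.51 = €63,510.85.

€63,510.85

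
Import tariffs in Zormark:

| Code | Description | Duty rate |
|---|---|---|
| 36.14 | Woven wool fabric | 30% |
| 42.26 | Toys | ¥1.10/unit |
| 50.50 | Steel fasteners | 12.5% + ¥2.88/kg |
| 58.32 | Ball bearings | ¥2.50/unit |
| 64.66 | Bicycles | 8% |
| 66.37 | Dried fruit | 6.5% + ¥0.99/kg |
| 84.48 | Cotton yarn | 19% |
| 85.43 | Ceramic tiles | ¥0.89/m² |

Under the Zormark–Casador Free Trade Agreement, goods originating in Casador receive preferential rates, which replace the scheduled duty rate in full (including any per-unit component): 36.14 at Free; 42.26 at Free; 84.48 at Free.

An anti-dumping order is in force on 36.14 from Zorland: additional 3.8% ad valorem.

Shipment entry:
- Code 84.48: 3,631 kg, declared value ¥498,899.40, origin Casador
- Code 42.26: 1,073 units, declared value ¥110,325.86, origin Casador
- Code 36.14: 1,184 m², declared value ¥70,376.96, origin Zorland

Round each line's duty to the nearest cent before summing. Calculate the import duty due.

¥23,787.41

Line 1 (84.48, Casador, 3,631 kg, ¥498,899.40):
Base rate for 84.48 is 19%.
Origin Casador qualifies under the Zormark–Casador agreement and 84.48 is covered: preferential rate Free applies instead.
Duty = ¥498,899.40 × 0% = ¥0.00.
Line 2 (42.26, Casador, 1,073 units, ¥110,325.86):
Base rate for 42.26 is ¥1.10/unit.
Origin Casador qualifies under the Zormark–Casador agreement and 42.26 is covered: preferential rate Free applies instead.
Duty = ¥110,325.86 × 0% = ¥0.00.
Line 3 (36.14, Zorland, 1,184 m², ¥70,376.96):
Base rate for 36.14 is 30%.
36.14 has an FTA preferential rate, but origin Zorland is not Casador; base rate stands.
Additional duty on 36.14 from Zorland: +3.8%. Applied ad valorem rate: 30% + 3.8% = 33.8%.
Duty = ¥70,376.96 × 33.8% = ¥23,787.41.
Total = ¥0.00 + ¥0.00 + ¥23,787.41 = ¥23,787.41.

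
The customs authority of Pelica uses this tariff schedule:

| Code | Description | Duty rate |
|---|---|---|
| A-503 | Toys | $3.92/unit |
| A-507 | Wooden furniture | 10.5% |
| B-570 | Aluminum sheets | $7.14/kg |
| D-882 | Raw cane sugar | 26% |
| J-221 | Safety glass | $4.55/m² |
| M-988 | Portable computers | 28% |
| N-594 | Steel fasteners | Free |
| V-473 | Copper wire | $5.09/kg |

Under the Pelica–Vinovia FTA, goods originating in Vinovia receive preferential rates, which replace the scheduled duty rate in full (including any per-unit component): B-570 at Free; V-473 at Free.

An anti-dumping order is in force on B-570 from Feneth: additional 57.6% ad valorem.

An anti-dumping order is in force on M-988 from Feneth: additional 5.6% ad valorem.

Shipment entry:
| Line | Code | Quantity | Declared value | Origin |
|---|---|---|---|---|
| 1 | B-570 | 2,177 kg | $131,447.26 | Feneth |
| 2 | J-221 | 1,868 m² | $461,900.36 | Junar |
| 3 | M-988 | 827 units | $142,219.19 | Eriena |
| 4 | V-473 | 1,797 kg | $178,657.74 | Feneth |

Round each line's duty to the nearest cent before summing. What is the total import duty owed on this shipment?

$148,724.90

Line 1 (B-570, Feneth, 2,177 kg, $131,447.26):
Base rate for B-570 is $7.14/kg.
B-570 has an FTA preferential rate, but origin Feneth is not Vinovia; base rate stands.
Additional duty on B-570 from Feneth: +57.6% ad valorem. Applied ad valorem rate = 57.6%.
Duty = $131,447.26 × 57.6% + 2,177 × $7.14 = $91,257.40.
Line 2 (J-221, Junar, 1,868 m², $461,900.36):
Base rate for J-221 is $4.55/m².
Duty = 1,868 × $4.55 = $8,499.40.
Line 3 (M-988, Eriena, 827 units, $142,219.19):
Base rate for M-988 is 28%.
The additional-duty order on M-988 targets Feneth, not Eriena; it does not apply.
Duty = $142,219.19 × 28% = $39,821.37.
Line 4 (V-473, Feneth, 1,797 kg, $178,657.74):
Base rate for V-473 is $5.09/kg.
V-473 has an FTA preferential rate, but origin Feneth is not Vinovia; base rate stands.
Duty = 1,797 × $5.09 = $9,146.73.
Total = $91,257.40 + $8,499.40 + $39,821.37 + $9,146.73 = $148,724.90.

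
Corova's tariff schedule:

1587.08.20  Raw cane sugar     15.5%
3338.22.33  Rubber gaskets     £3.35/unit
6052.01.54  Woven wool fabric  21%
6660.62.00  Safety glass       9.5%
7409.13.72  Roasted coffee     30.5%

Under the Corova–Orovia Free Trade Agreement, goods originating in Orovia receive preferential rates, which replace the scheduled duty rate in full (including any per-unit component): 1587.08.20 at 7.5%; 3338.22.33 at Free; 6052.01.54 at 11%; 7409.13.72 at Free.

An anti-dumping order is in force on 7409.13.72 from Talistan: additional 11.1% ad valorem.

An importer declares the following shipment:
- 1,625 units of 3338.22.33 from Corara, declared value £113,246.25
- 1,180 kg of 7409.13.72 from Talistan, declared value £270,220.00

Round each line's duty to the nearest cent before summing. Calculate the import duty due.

£117,855.27

Line 1 (3338.22.33, Corara, 1,625 units, £113,246.25):
Base rate for 3338.22.33 is £3.35/unit.
3338.22.33 has an FTA preferential rate, but origin Corara is not Orovia; base rate stands.
Duty = 1,625 × £3.35 = £5,443.75.
Line 2 (7409.13.72, Talistan, 1,180 kg, £270,220.00):
Base rate for 7409.13.72 is 30.5%.
7409.13.72 has an FTA preferential rate, but origin Talistan is not Orovia; base rate stands.
Additional duty on 7409.13.72 from Talistan: +11.1%. Applied ad valorem rate: 30.5% + 11.1% = 41.6%.
Duty = £270,220.00 × 41.6% = £112,411.52.
Total = £5,443.75 + £112,411.52 = £117,855.27.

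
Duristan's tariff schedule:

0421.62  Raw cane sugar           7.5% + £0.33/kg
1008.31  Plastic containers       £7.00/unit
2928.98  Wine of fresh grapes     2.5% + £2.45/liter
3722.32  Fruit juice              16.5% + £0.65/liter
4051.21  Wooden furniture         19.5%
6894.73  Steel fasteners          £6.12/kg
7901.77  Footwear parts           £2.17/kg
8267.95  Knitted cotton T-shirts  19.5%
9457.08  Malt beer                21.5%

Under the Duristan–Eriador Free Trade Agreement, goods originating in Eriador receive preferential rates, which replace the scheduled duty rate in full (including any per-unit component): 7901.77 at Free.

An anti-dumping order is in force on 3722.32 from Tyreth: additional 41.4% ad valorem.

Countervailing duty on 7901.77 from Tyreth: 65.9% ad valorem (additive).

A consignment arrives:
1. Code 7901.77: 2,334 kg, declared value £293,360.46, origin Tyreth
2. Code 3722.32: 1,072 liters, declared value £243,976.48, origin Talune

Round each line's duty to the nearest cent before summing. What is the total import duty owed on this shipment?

£239,342.24

Line 1 (7901.77, Tyreth, 2,334 kg, £293,360.46):
Base rate for 7901.77 is £2.17/kg.
7901.77 has an FTA preferential rate, but origin Tyreth is not Eriador; base rate stands.
Additional duty on 7901.77 from Tyreth: +65.9% ad valorem. Applied ad valorem rate = 65.9%.
Duty = £293,360.46 × 65.9% + 2,334 × £2.17 = £198,389.32.
Line 2 (3722.32, Talune, 1,072 liters, £243,976.48):
Base rate for 3722.32 is 16.5% + £0.65/liter.
The additional-duty order on 3722.32 targets Tyreth, not Talune; it does not apply.
Duty = £243,976.48 × 16.5% + 1,072 × £0.65 = £40,952.92.
Total = £198,389.32 + £40,952.92 = £239,342.24.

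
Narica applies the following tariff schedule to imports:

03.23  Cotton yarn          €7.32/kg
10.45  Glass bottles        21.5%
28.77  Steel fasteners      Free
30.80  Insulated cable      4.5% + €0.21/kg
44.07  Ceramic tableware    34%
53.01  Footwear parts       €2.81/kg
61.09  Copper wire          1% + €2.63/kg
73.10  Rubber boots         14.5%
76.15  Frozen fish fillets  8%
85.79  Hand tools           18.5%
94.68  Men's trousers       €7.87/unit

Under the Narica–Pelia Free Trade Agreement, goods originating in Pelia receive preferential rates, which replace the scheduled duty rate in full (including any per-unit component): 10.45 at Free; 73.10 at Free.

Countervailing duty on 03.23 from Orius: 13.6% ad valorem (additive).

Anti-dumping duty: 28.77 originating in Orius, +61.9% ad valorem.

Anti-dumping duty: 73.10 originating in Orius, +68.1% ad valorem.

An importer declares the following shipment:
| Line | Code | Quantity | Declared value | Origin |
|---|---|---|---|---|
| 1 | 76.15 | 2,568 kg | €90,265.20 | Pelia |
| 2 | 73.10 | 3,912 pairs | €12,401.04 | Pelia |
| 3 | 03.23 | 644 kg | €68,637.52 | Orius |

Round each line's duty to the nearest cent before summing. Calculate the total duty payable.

€21,270.00

Line 1 (76.15, Pelia, 2,568 kg, €90,265.20):
Base rate for 76.15 is 8%.
Origin Pelia is the FTA partner but 76.15 is not on the preference list; base rate stands.
Duty = €90,265.20 × 8% = €7,221.22.
Line 2 (73.10, Pelia, 3,912 pairs, €12,401.04):
Base rate for 73.10 is 14.5%.
Origin Pelia qualifies under the Narica–Pelia agreement and 73.10 is covered: preferential rate Free applies instead.
The additional-duty order on 73.10 targets Orius, not Pelia; it does not apply.
Duty = €12,401.04 × 0% = €0.00.
Line 3 (03.23, Orius, 644 kg, €68,637.52):
Base rate for 03.23 is €7.32/kg.
Additional duty on 03.23 from Orius: +13.6% ad valorem. Applied ad valorem rate = 13.6%.
Duty = €68,637.52 × 13.6% + 644 × €7.32 = €14,048.78.
Total = €7,221.22 + €0.00 + €14,048.78 = €21,270.00.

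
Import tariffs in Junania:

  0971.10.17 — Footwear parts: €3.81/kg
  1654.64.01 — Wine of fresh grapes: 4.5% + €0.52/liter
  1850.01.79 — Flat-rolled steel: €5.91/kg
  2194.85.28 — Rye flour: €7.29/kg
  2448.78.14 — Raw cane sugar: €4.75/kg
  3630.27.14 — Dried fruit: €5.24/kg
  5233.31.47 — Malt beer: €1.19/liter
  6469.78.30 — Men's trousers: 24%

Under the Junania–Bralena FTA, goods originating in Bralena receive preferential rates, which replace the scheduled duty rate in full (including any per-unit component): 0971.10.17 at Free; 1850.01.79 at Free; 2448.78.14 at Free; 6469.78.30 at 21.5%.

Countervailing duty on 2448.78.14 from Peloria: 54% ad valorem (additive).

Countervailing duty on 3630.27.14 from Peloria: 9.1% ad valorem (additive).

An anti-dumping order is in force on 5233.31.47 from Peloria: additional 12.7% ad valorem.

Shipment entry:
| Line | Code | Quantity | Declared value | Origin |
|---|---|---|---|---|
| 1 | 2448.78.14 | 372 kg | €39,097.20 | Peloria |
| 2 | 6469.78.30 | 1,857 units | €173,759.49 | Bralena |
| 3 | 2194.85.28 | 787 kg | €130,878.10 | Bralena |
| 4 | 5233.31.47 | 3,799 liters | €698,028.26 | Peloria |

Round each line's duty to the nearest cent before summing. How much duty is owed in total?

Line 1 (2448.78.14, Peloria, 372 kg, €39,097.20):
Base rate for 2448.78.14 is €4.75/kg.
2448.78.14 has an FTA preferential rate, but origin Peloria is not Bralena; base rate stands.
Additional duty on 2448.78.14 from Peloria: +54% ad valorem. Applied ad valorem rate = 54%.
Duty = €39,097.20 × 54% + 372 × €4.75 = €22,879.49.
Line 2 (6469.78.30, Bralena, 1,857 units, €173,759.49):
Base rate for 6469.78.30 is 24%.
Origin Bralena qualifies under the Junania–Bralena agreement and 6469.78.30 is covered: preferential rate 21.5% applies instead.
Duty = €173,759.49 × 21.5% = €37,358.29.
Line 3 (2194.85.28, Bralena, 787 kg, €130,878.10):
Base rate for 2194.85.28 is €7.29/kg.
Origin Bralena is the FTA partner but 2194.85.28 is not on the preference list; base rate stands.
Duty = 787 × €7.29 = €5,737.23.
Line 4 (5233.31.47, Peloria, 3,799 liters, €698,028.26):
Base rate for 5233.31.47 is €1.19/liter.
Additional duty on 5233.31.47 from Peloria: +12.7% ad valorem. Applied ad valorem rate = 12.7%.
Duty = €698,028.26 × 12.7% + 3,799 × €1.19 = €93,170.40.
Total = €22,879.49 + €37,358.29 + €5,737.23 + €93,170.40 = €159,145.41.

€159,145.41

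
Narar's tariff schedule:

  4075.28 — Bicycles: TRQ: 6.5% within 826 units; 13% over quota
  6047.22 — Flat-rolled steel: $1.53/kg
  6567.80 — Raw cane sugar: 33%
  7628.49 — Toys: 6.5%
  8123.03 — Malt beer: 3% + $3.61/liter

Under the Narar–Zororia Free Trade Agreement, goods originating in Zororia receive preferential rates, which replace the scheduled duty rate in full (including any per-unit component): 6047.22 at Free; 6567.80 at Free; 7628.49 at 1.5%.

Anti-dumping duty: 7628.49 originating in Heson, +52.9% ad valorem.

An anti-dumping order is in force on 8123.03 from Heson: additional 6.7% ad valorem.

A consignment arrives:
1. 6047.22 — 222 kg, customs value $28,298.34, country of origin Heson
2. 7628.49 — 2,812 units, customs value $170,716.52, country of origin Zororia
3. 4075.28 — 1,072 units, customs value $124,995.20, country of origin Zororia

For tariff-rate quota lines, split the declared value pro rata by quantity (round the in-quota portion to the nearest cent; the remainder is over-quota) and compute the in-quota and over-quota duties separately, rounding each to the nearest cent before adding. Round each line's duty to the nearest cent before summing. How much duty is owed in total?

$12,889.53

Line 1 (6047.22, Heson, 222 kg, $28,298.34):
Base rate for 6047.22 is $1.53/kg.
6047.22 has an FTA preferential rate, but origin Heson is not Zororia; base rate stands.
Duty = 222 × $1.53 = $339.66.
Line 2 (7628.49, Zororia, 2,812 units, $170,716.52):
Base rate for 7628.49 is 6.5%.
Origin Zororia qualifies under the Narar–Zororia agreement and 7628.49 is covered: preferential rate 1.5% applies instead.
The additional-duty order on 7628.49 targets Heson, not Zororia; it does not apply.
Duty = $170,716.52 × 1.5% = $2,560.75.
Line 3 (4075.28, Zororia, 1,072 units, $124,995.20):
Code 4075.28 is under a tariff-rate quota (threshold 826 units). In-quota: 826 units at 6.5%; over-quota: 246 units at 13%.
Pro-rata value split: in-quota = $124,995.20 × 826/1,072 = $96,311.60; over-quota = $124,995.20 − $96,311.60 = $28,683.60.
In-quota duty = $96,311.60 × 6.5% = $6,260.25. Over-quota duty = $28,683.60 × 13% = $3,728.87.
Line duty = $6,260.25 + $3,728.87 = $9,989.12.
Total = $339.66 + $2,560.75 + $9,989.12 = $12,889.53.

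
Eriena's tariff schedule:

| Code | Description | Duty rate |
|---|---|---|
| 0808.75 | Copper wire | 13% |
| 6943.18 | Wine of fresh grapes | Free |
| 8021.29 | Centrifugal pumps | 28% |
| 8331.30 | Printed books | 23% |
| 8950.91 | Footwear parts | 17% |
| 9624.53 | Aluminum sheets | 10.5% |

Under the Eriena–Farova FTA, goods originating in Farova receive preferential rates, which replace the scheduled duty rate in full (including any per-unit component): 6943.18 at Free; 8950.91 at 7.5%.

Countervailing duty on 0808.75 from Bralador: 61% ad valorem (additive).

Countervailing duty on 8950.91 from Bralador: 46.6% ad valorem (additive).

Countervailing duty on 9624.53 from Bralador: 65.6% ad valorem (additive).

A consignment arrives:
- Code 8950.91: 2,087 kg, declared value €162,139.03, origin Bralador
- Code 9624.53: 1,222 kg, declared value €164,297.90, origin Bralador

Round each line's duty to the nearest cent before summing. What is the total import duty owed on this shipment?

Line 1 (8950.91, Bralador, 2,087 kg, €162,139.03):
Base rate for 8950.91 is 17%.
8950.91 has an FTA preferential rate, but origin Bralador is not Farova; base rate stands.
Additional duty on 8950.91 from Bralador: +46.6%. Applied ad valorem rate: 17% + 46.6% = 63.6%.
Duty = €162,139.03 × 63.6% = €103,120.42.
Line 2 (9624.53, Bralador, 1,222 kg, €164,297.90):
Base rate for 9624.53 is 10.5%.
Additional duty on 9624.53 from Bralador: +65.6%. Applied ad valorem rate: 10.5% + 65.6% = 76.1%.
Duty = €164,297.90 × 76.1% = €125,030.70.
Total = €103,120.42 + €125,030.70 = €228,151.12.

€228,151.12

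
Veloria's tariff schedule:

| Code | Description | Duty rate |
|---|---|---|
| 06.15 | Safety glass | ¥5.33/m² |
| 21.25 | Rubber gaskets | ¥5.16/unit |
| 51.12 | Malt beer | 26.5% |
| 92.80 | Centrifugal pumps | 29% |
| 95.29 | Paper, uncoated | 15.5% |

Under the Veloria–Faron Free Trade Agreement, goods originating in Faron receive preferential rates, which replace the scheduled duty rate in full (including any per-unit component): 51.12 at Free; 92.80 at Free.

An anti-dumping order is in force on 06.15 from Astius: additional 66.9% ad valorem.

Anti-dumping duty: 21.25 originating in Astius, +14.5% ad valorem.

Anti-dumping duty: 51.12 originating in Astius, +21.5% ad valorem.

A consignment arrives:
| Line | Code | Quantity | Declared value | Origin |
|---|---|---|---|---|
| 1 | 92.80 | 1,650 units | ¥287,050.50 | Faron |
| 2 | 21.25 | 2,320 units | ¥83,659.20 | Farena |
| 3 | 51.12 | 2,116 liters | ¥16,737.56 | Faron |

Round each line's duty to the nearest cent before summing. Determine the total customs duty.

Line 1 (92.80, Faron, 1,650 units, ¥287,050.50):
Base rate for 92.80 is 29%.
Origin Faron qualifies under the Veloria–Faron agreement and 92.80 is covered: preferential rate Free applies instead.
Duty = ¥287,050.50 × 0% = ¥0.00.
Line 2 (21.25, Farena, 2,320 units, ¥83,659.20):
Base rate for 21.25 is ¥5.16/unit.
The additional-duty order on 21.25 targets Astius, not Farena; it does not apply.
Duty = 2,320 × ¥5.16 = ¥11,971.20.
Line 3 (51.12, Faron, 2,116 liters, ¥16,737.56):
Base rate for 51.12 is 26.5%.
Origin Faron qualifies under the Veloria–Faron agreement and 51.12 is covered: preferential rate Free applies instead.
The additional-duty order on 51.12 targets Astius, not Faron; it does not apply.
Duty = ¥16,737.56 × 0% = ¥0.00.
Total = ¥0.00 + ¥11,971.20 + ¥0.00 = ¥11,971.20.

¥11,971.20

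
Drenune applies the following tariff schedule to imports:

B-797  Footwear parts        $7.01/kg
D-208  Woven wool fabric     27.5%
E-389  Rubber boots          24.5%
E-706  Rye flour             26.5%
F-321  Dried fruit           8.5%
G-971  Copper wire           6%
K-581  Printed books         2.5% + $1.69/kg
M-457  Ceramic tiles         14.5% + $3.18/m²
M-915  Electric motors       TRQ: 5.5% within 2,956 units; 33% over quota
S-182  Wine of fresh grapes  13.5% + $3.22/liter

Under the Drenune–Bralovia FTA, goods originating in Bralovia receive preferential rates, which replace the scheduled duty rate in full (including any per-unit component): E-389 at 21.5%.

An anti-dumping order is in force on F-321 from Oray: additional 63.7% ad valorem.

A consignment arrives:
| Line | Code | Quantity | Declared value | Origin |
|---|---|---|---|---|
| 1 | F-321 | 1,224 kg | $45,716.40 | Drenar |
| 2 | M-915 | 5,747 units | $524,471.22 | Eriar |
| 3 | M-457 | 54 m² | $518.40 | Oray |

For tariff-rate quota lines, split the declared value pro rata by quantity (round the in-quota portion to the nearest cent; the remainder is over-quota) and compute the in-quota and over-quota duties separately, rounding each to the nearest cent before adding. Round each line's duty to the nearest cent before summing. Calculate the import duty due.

Line 1 (F-321, Drenar, 1,224 kg, $45,716.40):
Base rate for F-321 is 8.5%.
The additional-duty order on F-321 targets Oray, not Drenar; it does not apply.
Duty = $45,716.40 × 8.5% = $3,885.89.
Line 2 (M-915, Eriar, 5,747 units, $524,471.22):
Code M-915 is under a tariff-rate quota (threshold 2,956 units). In-quota: 2,956 units at 5.5%; over-quota: 2,791 units at 33%.
Pro-rata value split: in-quota = $524,471.22 × 2,956/5,747 = $269,764.56; over-quota = $524,471.22 − $269,764.56 = $254,706.66.
In-quota duty = $269,764.56 × 5.5% = $14,837.05. Over-quota duty = $254,706.66 × 33% = $84,053.20.
Line duty = $14,837.05 + $84,053.20 = $98,890.25.
Line 3 (M-457, Oray, 54 m², $518.40):
Base rate for M-457 is 14.5% + $3.18/m².
Duty = $518.40 × 14.5% + 54 × $3.18 = $246.89.
Total = $3,885.89 + $98,890.25 + $246.89 = $103,023.03.

$103,023.03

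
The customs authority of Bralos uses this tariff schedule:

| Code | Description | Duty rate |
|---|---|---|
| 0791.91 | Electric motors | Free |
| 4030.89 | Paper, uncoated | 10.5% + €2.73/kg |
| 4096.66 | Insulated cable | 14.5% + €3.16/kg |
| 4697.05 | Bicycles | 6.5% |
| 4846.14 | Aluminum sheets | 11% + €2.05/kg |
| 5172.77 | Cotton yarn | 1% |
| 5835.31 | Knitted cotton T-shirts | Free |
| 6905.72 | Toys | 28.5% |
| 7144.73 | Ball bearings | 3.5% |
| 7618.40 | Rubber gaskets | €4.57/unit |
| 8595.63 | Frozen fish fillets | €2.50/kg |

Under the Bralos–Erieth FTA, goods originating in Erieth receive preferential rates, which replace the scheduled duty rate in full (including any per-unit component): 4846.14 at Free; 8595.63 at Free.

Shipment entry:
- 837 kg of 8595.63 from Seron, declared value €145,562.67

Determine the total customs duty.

Line 1 (8595.63, Seron, 837 kg, €145,562.67):
Base rate for 8595.63 is €2.50/kg.
8595.63 has an FTA preferential rate, but origin Seron is not Erieth; base rate stands.
Duty = 837 × €2.50 = €2,092.50.

€2,092.50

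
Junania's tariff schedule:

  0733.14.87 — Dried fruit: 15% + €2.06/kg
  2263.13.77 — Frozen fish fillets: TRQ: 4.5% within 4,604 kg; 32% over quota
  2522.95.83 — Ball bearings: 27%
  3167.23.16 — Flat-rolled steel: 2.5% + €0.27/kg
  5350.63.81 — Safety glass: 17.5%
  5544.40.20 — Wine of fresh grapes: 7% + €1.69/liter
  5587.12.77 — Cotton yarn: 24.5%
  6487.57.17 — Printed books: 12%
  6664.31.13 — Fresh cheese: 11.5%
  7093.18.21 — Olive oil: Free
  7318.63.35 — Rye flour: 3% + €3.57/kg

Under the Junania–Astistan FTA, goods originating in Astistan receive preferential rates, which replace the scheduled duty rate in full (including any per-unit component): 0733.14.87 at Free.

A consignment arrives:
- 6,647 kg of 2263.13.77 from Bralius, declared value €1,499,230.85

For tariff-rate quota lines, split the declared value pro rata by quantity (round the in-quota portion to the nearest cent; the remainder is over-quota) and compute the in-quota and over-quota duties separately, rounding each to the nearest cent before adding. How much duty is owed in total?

Line 1 (2263.13.77, Bralius, 6,647 kg, €1,499,230.85):
Code 2263.13.77 is under a tariff-rate quota (threshold 4,604 kg). In-quota: 4,604 kg at 4.5%; over-quota: 2,043 kg at 32%.
Pro-rata value split: in-quota = €1,499,230.85 × 4,604/6,647 = €1,038,432.20; over-quota = €1,499,230.85 − €1,038,432.20 = €460,798.65.
In-quota duty = €1,038,432.20 × 4.5% = €46,729.45. Over-quota duty = €460,798.65 × 32% = €147,455.57.
Line duty = €46,729.45 + €147,455.57 = €194,185.02.

€194,185.02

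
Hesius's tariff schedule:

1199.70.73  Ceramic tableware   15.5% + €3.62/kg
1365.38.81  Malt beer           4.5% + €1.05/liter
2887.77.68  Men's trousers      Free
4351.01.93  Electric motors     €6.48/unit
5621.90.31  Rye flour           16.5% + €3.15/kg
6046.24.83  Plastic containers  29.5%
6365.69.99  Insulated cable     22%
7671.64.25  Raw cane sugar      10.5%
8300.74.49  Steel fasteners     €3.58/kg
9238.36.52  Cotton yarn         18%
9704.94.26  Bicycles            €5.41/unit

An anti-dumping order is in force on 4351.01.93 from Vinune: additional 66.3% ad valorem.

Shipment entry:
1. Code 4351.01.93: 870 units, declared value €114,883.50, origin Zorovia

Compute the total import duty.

€5,637.60

Line 1 (4351.01.93, Zorovia, 870 units, €114,883.50):
Base rate for 4351.01.93 is €6.48/unit.
The additional-duty order on 4351.01.93 targets Vinune, not Zorovia; it does not apply.
Duty = 870 × €6.48 = €5,637.60.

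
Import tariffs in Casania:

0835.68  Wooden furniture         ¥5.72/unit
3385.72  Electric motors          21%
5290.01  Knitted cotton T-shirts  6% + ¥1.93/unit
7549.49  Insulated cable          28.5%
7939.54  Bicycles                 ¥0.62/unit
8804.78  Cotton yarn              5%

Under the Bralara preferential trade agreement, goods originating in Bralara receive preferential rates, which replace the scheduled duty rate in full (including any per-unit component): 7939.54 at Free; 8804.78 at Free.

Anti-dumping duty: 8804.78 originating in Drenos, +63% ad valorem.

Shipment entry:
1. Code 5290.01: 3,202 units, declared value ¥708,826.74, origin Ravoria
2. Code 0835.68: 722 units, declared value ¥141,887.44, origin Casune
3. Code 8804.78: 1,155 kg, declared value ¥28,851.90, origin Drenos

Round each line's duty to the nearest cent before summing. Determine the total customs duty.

¥72,458.59

Line 1 (5290.01, Ravoria, 3,202 units, ¥708,826.74):
Base rate for 5290.01 is 6% + ¥1.93/unit.
Duty = ¥708,826.74 × 6% + 3,202 × ¥1.93 = ¥48,709.46.
Line 2 (0835.68, Casune, 722 units, ¥141,887.44):
Base rate for 0835.68 is ¥5.72/unit.
Duty = 722 × ¥5.72 = ¥4,129.84.
Line 3 (8804.78, Drenos, 1,155 kg, ¥28,851.90):
Base rate for 8804.78 is 5%.
8804.78 has an FTA preferential rate, but origin Drenos is not Bralara; base rate stands.
Additional duty on 8804.78 from Drenos: +63%. Applied ad valorem rate: 5% + 63% = 68%.
Duty = ¥28,851.90 × 68% = ¥19,619.29.
Total = ¥48,709.46 + ¥4,129.84 + ¥19,619.29 = ¥72,458.59.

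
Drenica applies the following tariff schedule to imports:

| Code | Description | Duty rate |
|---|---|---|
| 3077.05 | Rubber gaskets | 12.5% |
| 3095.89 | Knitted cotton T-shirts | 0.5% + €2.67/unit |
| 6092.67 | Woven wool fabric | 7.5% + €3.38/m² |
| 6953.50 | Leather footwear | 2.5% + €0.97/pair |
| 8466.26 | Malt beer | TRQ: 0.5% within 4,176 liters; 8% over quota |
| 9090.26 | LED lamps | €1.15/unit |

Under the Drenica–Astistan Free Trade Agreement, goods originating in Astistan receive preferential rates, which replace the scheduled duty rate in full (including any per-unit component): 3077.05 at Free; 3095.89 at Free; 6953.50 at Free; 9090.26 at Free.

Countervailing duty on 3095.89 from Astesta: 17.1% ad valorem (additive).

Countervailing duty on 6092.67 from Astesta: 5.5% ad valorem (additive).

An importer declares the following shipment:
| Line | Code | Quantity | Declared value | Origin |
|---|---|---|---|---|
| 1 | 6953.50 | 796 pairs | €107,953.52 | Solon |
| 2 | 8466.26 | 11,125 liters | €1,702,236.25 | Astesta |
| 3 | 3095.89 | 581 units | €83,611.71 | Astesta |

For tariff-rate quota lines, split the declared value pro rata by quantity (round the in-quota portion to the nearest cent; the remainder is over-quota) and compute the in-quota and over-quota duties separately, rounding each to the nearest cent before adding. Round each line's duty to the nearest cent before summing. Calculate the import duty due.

Line 1 (6953.50, Solon, 796 pairs, €107,953.52):
Base rate for 6953.50 is 2.5% + €0.97/pair.
6953.50 has an FTA preferential rate, but origin Solon is not Astistan; base rate stands.
Duty = €107,953.52 × 2.5% + 796 × €0.97 = €3,470.96.
Line 2 (8466.26, Astesta, 11,125 liters, €1,702,236.25):
Code 8466.26 is under a tariff-rate quota (threshold 4,176 liters). In-quota: 4,176 liters at 0.5%; over-quota: 6,949 liters at 8%.
Pro-rata value split: in-quota = €1,702,236.25 × 4,176/11,125 = €638,969.76; over-quota = €1,702,236.25 − €638,969.76 = €1,063,266.49.
In-quota duty = €638,969.76 × 0.5% = €3,194.85. Over-quota duty = €1,063,266.49 × 8% = €85,061.32.
Line duty = €3,194.85 + €85,061.32 = €88,256.17.
Line 3 (3095.89, Astesta, 581 units, €83,611.71):
Base rate for 3095.89 is 0.5% + €2.67/unit.
3095.89 has an FTA preferential rate, but origin Astesta is not Astistan; base rate stands.
Additional duty on 3095.89 from Astesta: +17.1%. Applied ad valorem rate: 0.5% + 17.1% = 17.6%.
Duty = €83,611.71 × 17.6% + 581 × €2.67 = €16,266.93.
Total = €3,470.96 + €88,256.17 + €16,266.93 = €107,994.06.

€107,994.06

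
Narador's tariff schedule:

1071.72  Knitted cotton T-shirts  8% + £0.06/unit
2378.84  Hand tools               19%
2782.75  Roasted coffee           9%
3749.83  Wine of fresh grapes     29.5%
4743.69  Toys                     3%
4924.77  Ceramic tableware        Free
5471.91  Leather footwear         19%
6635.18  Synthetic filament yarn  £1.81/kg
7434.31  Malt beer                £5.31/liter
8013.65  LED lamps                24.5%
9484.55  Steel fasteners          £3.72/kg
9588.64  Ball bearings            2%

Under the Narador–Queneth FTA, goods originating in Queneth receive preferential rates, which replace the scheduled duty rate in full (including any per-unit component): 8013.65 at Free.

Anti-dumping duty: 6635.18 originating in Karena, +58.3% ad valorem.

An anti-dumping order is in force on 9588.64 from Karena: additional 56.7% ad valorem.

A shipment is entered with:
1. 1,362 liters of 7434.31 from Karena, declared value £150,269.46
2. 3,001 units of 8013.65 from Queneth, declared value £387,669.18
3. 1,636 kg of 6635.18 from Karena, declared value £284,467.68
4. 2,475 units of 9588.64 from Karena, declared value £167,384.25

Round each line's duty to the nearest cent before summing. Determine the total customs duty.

Line 1 (7434.31, Karena, 1,362 liters, £150,269.46):
Base rate for 7434.31 is £5.31/liter.
Duty = 1,362 × £5.31 = £7,232.22.
Line 2 (8013.65, Queneth, 3,001 units, £387,669.18):
Base rate for 8013.65 is 24.5%.
Origin Queneth qualifies under the Narador–Queneth agreement and 8013.65 is covered: preferential rate Free applies instead.
Duty = £387,669.18 × 0% = £0.00.
Line 3 (6635.18, Karena, 1,636 kg, £284,467.68):
Base rate for 6635.18 is £1.81/kg.
Additional duty on 6635.18 from Karena: +58.3% ad valorem. Applied ad valorem rate = 58.3%.
Duty = £284,467.68 × 58.3% + 1,636 × £1.81 = £168,805.82.
Line 4 (9588.64, Karena, 2,475 units, £167,384.25):
Base rate for 9588.64 is 2%.
Additional duty on 9588.64 from Karena: +56.7%. Applied ad valorem rate: 2% + 56.7% = 58.7%.
Duty = £167,384.25 × 58.7% = £98,254.55.
Total = £7,232.22 + £0.00 + £168,805.82 + £98,254.55 = £274,292.59.

£274,292.59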